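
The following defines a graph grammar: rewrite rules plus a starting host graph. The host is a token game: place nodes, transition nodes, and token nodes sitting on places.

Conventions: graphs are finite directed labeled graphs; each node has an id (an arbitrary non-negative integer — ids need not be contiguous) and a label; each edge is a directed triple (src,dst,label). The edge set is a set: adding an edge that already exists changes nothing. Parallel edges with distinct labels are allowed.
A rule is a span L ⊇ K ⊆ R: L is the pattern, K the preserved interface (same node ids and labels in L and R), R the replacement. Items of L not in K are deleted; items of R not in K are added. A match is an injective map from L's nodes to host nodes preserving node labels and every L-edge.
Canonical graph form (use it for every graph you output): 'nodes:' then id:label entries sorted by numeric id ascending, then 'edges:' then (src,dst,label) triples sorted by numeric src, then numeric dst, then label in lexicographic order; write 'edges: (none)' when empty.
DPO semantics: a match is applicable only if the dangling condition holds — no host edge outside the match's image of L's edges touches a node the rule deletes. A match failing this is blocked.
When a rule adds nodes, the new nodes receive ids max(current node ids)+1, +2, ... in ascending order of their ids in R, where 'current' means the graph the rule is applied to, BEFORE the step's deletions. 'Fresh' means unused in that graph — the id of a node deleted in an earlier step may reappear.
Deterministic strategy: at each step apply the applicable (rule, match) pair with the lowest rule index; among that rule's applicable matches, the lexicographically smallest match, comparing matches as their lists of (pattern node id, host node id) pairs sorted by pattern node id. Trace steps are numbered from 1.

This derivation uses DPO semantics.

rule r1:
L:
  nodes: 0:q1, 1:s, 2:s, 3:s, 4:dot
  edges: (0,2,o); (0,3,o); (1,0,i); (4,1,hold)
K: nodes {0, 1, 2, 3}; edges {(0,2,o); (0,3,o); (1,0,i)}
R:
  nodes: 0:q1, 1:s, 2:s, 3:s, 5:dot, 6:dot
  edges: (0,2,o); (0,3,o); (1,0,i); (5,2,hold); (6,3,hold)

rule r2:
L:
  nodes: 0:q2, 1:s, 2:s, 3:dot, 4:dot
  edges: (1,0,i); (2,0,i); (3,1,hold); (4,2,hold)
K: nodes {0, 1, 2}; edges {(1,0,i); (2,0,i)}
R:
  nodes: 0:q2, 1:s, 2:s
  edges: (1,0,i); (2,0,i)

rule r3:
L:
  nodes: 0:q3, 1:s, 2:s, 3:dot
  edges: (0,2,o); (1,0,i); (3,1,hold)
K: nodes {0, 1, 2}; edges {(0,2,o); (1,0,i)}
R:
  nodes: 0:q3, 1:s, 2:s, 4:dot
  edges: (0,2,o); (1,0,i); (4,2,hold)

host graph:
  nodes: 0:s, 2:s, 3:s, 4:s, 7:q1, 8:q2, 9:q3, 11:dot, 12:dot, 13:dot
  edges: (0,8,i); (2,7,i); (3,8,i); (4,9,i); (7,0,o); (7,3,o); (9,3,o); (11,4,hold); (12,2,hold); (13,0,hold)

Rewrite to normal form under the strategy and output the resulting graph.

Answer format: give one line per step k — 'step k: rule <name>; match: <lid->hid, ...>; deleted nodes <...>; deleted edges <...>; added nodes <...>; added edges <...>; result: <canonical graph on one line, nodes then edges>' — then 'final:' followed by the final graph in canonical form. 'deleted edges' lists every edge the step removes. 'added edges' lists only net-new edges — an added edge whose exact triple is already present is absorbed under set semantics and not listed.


step 1: rule r1; match: 0->7, 1->2, 2->0, 3->3, 4->12; deleted nodes 12; deleted edges (12,2,hold); added nodes 14, 15; added edges (14,0,hold); (15,3,hold); result: nodes: 0:s, 2:s, 3:s, 4:s, 7:q1, 8:q2, 9:q3, 11:dot, 13:dot, 14:dot, 15:dot edges: (0,8,i); (2,7,i); (3,8,i); (4,9,i); (7,0,o); (7,3,o); (9,3,o); (11,4,hold); (13,0,hold); (14,0,hold); (15,3,hold)
step 2: rule r2; match: 0->8, 1->0, 2->3, 3->13, 4->15; deleted nodes 13, 15; deleted edges (13,0,hold); (15,3,hold); added nodes (none); added edges (none); result: nodes: 0:s, 2:s, 3:s, 4:s, 7:q1, 8:q2, 9:q3, 11:dot, 14:dot edges: (0,8,i); (2,7,i); (3,8,i); (4,9,i); (7,0,o); (7,3,o); (9,3,o); (11,4,hold); (14,0,hold)
step 3: rule r3; match: 0->9, 1->4, 2->3, 3->11; deleted nodes 11; deleted edges (11,4,hold); added nodes 15; added edges (15,3,hold); result: nodes: 0:s, 2:s, 3:s, 4:s, 7:q1, 8:q2, 9:q3, 14:dot, 15:dot edges: (0,8,i); (2,7,i); (3,8,i); (4,9,i); (7,0,o); (7,3,o); (9,3,o); (14,0,hold); (15,3,hold)
step 4: rule r2; match: 0->8, 1->0, 2->3, 3->14, 4->15; deleted nodes 14, 15; deleted edges (14,0,hold); (15,3,hold); added nodes (none); added edges (none); result: nodes: 0:s, 2:s, 3:s, 4:s, 7:q1, 8:q2, 9:q3 edges: (0,8,i); (2,7,i); (3,8,i); (4,9,i); (7,0,o); (7,3,o); (9,3,o)
final:
nodes: 0:s, 2:s, 3:s, 4:s, 7:q1, 8:q2, 9:q3
edges: (0,8,i); (2,7,i); (3,8,i); (4,9,i); (7,0,o); (7,3,o); (9,3,o)


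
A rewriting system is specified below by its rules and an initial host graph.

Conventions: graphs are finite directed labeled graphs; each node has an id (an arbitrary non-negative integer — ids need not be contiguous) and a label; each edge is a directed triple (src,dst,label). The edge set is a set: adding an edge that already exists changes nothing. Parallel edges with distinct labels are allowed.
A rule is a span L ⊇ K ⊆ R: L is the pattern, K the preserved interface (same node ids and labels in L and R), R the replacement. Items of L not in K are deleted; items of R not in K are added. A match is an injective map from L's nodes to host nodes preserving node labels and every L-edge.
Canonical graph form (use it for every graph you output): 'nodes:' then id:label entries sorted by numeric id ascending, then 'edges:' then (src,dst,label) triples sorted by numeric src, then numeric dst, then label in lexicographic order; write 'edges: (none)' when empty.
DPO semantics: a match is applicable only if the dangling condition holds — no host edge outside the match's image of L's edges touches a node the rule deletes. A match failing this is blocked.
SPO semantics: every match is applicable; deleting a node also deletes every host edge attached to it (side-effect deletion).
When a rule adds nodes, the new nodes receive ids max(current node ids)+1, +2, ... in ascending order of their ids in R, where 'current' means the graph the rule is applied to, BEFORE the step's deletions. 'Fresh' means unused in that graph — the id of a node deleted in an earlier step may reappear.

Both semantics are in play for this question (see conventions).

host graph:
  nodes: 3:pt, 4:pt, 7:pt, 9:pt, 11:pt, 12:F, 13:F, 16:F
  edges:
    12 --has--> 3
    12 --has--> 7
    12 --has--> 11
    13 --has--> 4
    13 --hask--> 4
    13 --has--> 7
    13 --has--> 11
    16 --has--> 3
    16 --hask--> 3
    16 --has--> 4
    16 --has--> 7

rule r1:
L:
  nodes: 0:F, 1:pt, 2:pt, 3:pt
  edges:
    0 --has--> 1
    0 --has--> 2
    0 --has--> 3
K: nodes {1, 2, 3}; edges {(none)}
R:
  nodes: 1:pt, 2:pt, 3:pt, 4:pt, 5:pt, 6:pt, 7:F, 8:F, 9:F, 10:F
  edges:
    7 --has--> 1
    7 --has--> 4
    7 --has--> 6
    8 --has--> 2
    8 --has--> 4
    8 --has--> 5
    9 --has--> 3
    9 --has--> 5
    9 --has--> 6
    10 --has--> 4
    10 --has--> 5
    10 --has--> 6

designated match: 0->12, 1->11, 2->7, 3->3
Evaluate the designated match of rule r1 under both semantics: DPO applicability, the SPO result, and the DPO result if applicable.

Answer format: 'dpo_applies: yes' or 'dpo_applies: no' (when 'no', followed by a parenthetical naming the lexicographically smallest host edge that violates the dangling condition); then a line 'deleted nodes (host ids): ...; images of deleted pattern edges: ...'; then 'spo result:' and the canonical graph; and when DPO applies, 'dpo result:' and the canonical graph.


dpo_applies: yes
deleted nodes (host ids): 12; images of deleted pattern edges: (12,3,has); (12,7,has); (12,11,has)
spo result:
nodes: 3:pt, 4:pt, 7:pt, 9:pt, 11:pt, 13:F, 16:F, 17:pt, 18:pt, 19:pt, 20:F, 21:F, 22:F, 23:F
edges: (13,4,has); (13,4,hask); (13,7,has); (13,11,has); (16,3,has); (16,3,hask); (16,4,has); (16,7,has); (20,11,has); (20,17,has); (20,19,has); (21,7,has); (21,17,has); (21,18,has); (22,3,has); (22,18,has); (22,19,has); (23,17,has); (23,18,has); (23,19,has)
dpo result:
nodes: 3:pt, 4:pt, 7:pt, 9:pt, 11:pt, 13:F, 16:F, 17:pt, 18:pt, 19:pt, 20:F, 21:F, 22:F, 23:F
edges: (13,4,has); (13,4,hask); (13,7,has); (13,11,has); (16,3,has); (16,3,hask); (16,4,has); (16,7,has); (20,11,has); (20,17,has); (20,19,has); (21,7,has); (21,17,has); (21,18,has); (22,3,has); (22,18,has); (22,19,has); (23,17,has); (23,18,has); (23,19,has)


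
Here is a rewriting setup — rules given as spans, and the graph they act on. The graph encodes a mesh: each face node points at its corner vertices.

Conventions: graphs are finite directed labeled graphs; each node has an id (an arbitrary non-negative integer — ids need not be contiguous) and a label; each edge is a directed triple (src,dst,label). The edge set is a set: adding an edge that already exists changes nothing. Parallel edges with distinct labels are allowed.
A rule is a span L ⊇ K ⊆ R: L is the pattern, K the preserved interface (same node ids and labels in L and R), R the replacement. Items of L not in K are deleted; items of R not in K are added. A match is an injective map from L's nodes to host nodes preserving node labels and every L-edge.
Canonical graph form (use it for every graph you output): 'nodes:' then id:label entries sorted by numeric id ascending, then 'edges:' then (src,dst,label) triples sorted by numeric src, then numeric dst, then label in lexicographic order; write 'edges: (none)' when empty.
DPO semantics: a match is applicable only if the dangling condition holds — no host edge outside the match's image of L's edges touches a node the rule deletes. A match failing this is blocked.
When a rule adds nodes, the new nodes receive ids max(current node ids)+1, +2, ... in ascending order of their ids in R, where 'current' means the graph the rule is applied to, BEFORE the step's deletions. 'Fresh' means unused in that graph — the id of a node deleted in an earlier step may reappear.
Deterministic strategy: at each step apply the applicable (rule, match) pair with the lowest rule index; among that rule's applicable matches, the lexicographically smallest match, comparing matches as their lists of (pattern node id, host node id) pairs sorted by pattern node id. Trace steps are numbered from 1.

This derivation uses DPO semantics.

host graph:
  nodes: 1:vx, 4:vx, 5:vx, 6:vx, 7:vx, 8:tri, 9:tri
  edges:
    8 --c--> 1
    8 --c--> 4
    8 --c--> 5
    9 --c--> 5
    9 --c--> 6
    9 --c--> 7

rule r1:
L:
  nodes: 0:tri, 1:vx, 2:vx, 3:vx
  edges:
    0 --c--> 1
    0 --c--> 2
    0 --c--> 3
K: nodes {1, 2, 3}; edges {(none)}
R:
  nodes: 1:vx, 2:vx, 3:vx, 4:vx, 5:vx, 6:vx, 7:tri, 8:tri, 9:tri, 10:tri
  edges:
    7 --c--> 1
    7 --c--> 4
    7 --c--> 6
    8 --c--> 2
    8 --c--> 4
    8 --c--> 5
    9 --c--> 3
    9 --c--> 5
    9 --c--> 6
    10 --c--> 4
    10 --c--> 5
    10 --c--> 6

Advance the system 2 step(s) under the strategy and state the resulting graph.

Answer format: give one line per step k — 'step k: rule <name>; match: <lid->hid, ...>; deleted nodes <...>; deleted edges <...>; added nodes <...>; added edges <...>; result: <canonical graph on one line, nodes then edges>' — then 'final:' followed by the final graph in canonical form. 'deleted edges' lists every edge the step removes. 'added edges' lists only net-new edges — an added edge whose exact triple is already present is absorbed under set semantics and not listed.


step 1: rule r1; match: 0->8, 1->1, 2->4, 3->5; deleted nodes 8; deleted edges (8,1,c); (8,4,c); (8,5,c); added nodes 10, 11, 12, 13, 14, 15, 16; added edges (13,1,c); (13,10,c); (13,12,c); (14,4,c); (14,10,c); (14,11,c); (15,5,c); (15,11,c); (15,12,c); (16,10,c); (16,11,c); (16,12,c); result: nodes: 1:vx, 4:vx, 5:vx, 6:vx, 7:vx, 9:tri, 10:vx, 11:vx, 12:vx, 13:tri, 14:tri, 15:tri, 16:tri edges: (9,5,c); (9,6,c); (9,7,c); (13,1,c); (13,10,c); (13,12,c); (14,4,c); (14,10,c); (14,11,c); (15,5,c); (15,11,c); (15,12,c); (16,10,c); (16,11,c); (16,12,c)
step 2: rule r1; match: 0->9, 1->5, 2->6, 3->7; deleted nodes 9; deleted edges (9,5,c); (9,6,c); (9,7,c); added nodes 17, 18, 19, 20, 21, 22, 23; added edges (20,5,c); (20,17,c); (20,19,c); (21,6,c); (21,17,c); (21,18,c); (22,7,c); (22,18,c); (22,19,c); (23,17,c); (23,18,c); (23,19,c); result: nodes: 1:vx, 4:vx, 5:vx, 6:vx, 7:vx, 10:vx, 11:vx, 12:vx, 13:tri, 14:tri, 15:tri, 16:tri, 17:vx, 18:vx, 19:vx, 20:tri, 21:tri, 22:tri, 23:tri edges: (13,1,c); (13,10,c); (13,12,c); (14,4,c); (14,10,c); (14,11,c); (15,5,c); (15,11,c); (15,12,c); (16,10,c); (16,11,c); (16,12,c); (20,5,c); (20,17,c); (20,19,c); (21,6,c); (21,17,c); (21,18,c); (22,7,c); (22,18,c); (22,19,c); (23,17,c); (23,18,c); (23,19,c)
final:
nodes: 1:vx, 4:vx, 5:vx, 6:vx, 7:vx, 10:vx, 11:vx, 12:vx, 13:tri, 14:tri, 15:tri, 16:tri, 17:vx, 18:vx, 19:vx, 20:tri, 21:tri, 22:tri, 23:tri
edges: (13,1,c); (13,10,c); (13,12,c); (14,4,c); (14,10,c); (14,11,c); (15,5,c); (15,11,c); (15,12,c); (16,10,c); (16,11,c); (16,12,c); (20,5,c); (20,17,c); (20,19,c); (21,6,c); (21,17,c); (21,18,c); (22,7,c); (22,18,c); (22,19,c); (23,17,c); (23,18,c); (23,19,c)


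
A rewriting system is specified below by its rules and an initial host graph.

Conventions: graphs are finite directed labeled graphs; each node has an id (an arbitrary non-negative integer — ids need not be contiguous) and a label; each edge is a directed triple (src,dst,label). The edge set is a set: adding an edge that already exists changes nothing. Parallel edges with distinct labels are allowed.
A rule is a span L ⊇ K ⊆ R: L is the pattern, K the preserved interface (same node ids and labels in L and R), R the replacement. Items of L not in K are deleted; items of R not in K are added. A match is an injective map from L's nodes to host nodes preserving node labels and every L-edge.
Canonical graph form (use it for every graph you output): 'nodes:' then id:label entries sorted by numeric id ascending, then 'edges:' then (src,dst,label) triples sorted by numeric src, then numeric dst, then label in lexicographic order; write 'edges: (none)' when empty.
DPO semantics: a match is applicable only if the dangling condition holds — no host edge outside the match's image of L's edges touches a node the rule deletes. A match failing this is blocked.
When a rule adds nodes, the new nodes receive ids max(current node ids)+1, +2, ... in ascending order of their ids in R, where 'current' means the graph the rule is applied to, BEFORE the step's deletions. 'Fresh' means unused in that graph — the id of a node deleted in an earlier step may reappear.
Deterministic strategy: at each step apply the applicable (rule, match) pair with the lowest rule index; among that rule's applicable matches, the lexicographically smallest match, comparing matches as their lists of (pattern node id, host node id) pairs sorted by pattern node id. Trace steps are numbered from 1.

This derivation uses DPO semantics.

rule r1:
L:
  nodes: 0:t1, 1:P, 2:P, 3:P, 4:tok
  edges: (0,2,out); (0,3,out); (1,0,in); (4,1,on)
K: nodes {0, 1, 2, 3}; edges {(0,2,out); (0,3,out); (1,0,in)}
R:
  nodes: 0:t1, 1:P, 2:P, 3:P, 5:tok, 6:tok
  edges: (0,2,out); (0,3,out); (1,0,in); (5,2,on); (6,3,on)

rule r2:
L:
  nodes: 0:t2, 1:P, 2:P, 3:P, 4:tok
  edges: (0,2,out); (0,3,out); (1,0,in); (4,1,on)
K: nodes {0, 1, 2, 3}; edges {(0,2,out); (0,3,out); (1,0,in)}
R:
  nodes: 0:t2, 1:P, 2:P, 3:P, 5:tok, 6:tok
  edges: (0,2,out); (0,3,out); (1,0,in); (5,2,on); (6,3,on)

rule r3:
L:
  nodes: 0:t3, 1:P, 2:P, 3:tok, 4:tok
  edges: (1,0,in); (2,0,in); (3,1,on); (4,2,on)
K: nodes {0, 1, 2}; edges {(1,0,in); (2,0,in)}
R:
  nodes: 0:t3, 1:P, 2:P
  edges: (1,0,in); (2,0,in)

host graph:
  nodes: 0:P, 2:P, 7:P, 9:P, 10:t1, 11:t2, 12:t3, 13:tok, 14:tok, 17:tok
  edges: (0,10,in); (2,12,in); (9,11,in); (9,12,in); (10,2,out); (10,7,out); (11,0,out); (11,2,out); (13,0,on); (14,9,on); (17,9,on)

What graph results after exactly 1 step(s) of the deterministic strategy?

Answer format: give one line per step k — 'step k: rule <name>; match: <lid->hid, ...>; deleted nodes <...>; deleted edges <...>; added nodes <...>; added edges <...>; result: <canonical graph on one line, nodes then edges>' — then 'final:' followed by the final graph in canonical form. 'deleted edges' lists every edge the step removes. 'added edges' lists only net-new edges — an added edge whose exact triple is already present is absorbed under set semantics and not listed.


step 1: rule r1; match: 0->10, 1->0, 2->2, 3->7, 4->13; deleted nodes 13; deleted edges (13,0,on); added nodes 18, 19; added edges (18,2,on); (19,7,on); result: nodes: 0:P, 2:P, 7:P, 9:P, 10:t1, 11:t2, 12:t3, 14:tok, 17:tok, 18:tok, 19:tok edges: (0,10,in); (2,12,in); (9,11,in); (9,12,in); (10,2,out); (10,7,out); (11,0,out); (11,2,out); (14,9,on); (17,9,on); (18,2,on); (19,7,on)
final:
nodes: 0:P, 2:P, 7:P, 9:P, 10:t1, 11:t2, 12:t3, 14:tok, 17:tok, 18:tok, 19:tok
edges: (0,10,in); (2,12,in); (9,11,in); (9,12,in); (10,2,out); (10,7,out); (11,0,out); (11,2,out); (14,9,on); (17,9,on); (18,2,on); (19,7,on)


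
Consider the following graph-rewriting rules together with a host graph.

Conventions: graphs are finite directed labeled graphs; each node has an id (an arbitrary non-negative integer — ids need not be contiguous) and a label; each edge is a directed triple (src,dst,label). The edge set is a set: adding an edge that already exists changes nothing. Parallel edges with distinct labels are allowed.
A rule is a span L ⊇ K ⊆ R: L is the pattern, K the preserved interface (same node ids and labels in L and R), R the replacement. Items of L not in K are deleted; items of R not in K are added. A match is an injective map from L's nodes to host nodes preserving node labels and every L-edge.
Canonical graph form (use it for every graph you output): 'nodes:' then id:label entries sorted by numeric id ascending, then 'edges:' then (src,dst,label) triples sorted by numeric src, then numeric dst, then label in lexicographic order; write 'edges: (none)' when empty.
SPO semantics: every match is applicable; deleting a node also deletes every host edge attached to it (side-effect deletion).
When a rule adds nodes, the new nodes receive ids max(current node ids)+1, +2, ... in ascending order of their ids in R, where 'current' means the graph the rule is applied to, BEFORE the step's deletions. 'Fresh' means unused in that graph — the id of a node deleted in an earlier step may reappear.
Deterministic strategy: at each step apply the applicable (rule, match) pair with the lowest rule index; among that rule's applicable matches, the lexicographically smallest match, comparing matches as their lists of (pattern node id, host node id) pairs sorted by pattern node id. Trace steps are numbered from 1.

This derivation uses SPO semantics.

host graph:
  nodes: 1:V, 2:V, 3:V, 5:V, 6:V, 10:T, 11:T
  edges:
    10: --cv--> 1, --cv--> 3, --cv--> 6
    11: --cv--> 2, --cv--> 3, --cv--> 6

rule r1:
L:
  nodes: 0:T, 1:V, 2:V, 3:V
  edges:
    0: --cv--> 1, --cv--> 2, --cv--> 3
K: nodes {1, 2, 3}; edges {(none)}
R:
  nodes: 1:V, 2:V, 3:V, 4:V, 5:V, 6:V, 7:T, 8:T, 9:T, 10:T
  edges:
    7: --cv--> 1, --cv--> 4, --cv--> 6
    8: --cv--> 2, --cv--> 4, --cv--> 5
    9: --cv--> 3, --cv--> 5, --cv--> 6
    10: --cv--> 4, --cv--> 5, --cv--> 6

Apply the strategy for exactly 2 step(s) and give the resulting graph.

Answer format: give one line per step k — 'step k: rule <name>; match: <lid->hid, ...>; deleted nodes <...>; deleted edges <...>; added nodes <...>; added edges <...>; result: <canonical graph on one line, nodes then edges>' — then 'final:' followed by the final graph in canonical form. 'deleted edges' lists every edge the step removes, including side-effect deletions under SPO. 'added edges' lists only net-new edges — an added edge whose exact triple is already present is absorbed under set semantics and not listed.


step 1: rule r1; match: 0->10, 1->1, 2->3, 3->6; deleted nodes 10; deleted edges (10,1,cv); (10,3,cv); (10,6,cv); added nodes 12, 13, 14, 15, 16, 17, 18; added edges (15,1,cv); (15,12,cv); (15,14,cv); (16,3,cv); (16,12,cv); (16,13,cv); (17,6,cv); (17,13,cv); (17,14,cv); (18,12,cv); (18,13,cv); (18,14,cv); result: nodes: 1:V, 2:V, 3:V, 5:V, 6:V, 11:T, 12:V, 13:V, 14:V, 15:T, 16:T, 17:T, 18:T edges: (11,2,cv); (11,3,cv); (11,6,cv); (15,1,cv); (15,12,cv); (15,14,cv); (16,3,cv); (16,12,cv); (16,13,cv); (17,6,cv); (17,13,cv); (17,14,cv); (18,12,cv); (18,13,cv); (18,14,cv)
step 2: rule r1; match: 0->11, 1->2, 2->3, 3->6; deleted nodes 11; deleted edges (11,2,cv); (11,3,cv); (11,6,cv); added nodes 19, 20, 21, 22, 23, 24, 25; added edges (22,2,cv); (22,19,cv); (22,21,cv); (23,3,cv); (23,19,cv); (23,20,cv); (24,6,cv); (24,20,cv); (24,21,cv); (25,19,cv); (25,20,cv); (25,21,cv); result: nodes: 1:V, 2:V, 3:V, 5:V, 6:V, 12:V, 13:V, 14:V, 15:T, 16:T, 17:T, 18:T, 19:V, 20:V, 21:V, 22:T, 23:T, 24:T, 25:T edges: (15,1,cv); (15,12,cv); (15,14,cv); (16,3,cv); (16,12,cv); (16,13,cv); (17,6,cv); (17,13,cv); (17,14,cv); (18,12,cv); (18,13,cv); (18,14,cv); (22,2,cv); (22,19,cv); (22,21,cv); (23,3,cv); (23,19,cv); (23,20,cv); (24,6,cv); (24,20,cv); (24,21,cv); (25,19,cv); (25,20,cv); (25,21,cv)
final:
nodes: 1:V, 2:V, 3:V, 5:V, 6:V, 12:V, 13:V, 14:V, 15:T, 16:T, 17:T, 18:T, 19:V, 20:V, 21:V, 22:T, 23:T, 24:T, 25:T
edges: (15,1,cv); (15,12,cv); (15,14,cv); (16,3,cv); (16,12,cv); (16,13,cv); (17,6,cv); (17,13,cv); (17,14,cv); (18,12,cv); (18,13,cv); (18,14,cv); (22,2,cv); (22,19,cv); (22,21,cv); (23,3,cv); (23,19,cv); (23,20,cv); (24,6,cv); (24,20,cv); (24,21,cv); (25,19,cv); (25,20,cv); (25,21,cv)


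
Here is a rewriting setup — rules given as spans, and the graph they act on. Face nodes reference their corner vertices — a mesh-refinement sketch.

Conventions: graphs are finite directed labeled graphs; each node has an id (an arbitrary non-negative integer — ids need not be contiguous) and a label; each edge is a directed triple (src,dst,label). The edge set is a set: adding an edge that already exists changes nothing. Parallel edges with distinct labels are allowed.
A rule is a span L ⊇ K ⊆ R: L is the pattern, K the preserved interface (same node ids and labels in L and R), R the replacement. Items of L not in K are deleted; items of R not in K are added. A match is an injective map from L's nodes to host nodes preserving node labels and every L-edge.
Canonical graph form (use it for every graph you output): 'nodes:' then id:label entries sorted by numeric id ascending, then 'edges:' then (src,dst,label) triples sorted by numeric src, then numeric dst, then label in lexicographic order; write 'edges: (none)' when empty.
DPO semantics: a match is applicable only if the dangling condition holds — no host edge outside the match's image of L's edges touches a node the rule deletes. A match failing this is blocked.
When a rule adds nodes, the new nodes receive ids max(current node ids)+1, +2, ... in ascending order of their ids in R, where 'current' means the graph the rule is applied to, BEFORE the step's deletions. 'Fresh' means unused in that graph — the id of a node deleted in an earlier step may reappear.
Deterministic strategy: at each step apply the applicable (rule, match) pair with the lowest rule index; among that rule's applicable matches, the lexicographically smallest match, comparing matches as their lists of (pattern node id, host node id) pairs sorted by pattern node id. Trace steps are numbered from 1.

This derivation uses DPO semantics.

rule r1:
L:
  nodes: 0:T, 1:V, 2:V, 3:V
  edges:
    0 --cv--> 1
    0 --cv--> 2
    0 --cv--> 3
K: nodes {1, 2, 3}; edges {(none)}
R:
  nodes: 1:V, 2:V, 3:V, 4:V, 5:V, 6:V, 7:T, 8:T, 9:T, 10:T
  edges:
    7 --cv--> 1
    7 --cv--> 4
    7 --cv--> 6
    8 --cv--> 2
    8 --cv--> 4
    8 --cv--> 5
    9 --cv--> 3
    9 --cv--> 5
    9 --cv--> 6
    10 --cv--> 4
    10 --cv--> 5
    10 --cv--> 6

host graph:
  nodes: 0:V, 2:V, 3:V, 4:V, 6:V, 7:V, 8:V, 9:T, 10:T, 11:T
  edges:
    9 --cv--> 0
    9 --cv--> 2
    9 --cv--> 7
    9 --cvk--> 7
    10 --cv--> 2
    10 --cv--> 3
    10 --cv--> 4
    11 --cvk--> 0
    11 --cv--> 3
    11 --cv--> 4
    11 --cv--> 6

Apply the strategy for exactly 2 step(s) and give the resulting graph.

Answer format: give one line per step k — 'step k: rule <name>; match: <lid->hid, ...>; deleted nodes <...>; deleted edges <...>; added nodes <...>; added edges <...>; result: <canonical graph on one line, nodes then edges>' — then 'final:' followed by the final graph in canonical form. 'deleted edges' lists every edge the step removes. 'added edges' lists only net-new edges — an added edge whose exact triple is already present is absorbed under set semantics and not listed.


step 1: rule r1; match: 0->10, 1->2, 2->3, 3->4; deleted nodes 10; deleted edges (10,2,cv); (10,3,cv); (10,4,cv); added nodes 12, 13, 14, 15, 16, 17, 18; added edges (15,2,cv); (15,12,cv); (15,14,cv); (16,3,cv); (16,12,cv); (16,13,cv); (17,4,cv); (17,13,cv); (17,14,cv); (18,12,cv); (18,13,cv); (18,14,cv); result: nodes: 0:V, 2:V, 3:V, 4:V, 6:V, 7:V, 8:V, 9:T, 11:T, 12:V, 13:V, 14:V, 15:T, 16:T, 17:T, 18:T edges: (9,0,cv); (9,2,cv); (9,7,cv); (9,7,cvk); (11,0,cvk); (11,3,cv); (11,4,cv); (11,6,cv); (15,2,cv); (15,12,cv); (15,14,cv); (16,3,cv); (16,12,cv); (16,13,cv); (17,4,cv); (17,13,cv); (17,14,cv); (18,12,cv); (18,13,cv); (18,14,cv)
step 2: rule r1; match: 0->15, 1->2, 2->12, 3->14; deleted nodes 15; deleted edges (15,2,cv); (15,12,cv); (15,14,cv); added nodes 19, 20, 21, 22, 23, 24, 25; added edges (22,2,cv); (22,19,cv); (22,21,cv); (23,12,cv); (23,19,cv); (23,20,cv); (24,14,cv); (24,20,cv); (24,21,cv); (25,19,cv); (25,20,cv); (25,21,cv); result: nodes: 0:V, 2:V, 3:V, 4:V, 6:V, 7:V, 8:V, 9:T, 11:T, 12:V, 13:V, 14:V, 16:T, 17:T, 18:T, 19:V, 20:V, 21:V, 22:T, 23:T, 24:T, 25:T edges: (9,0,cv); (9,2,cv); (9,7,cv); (9,7,cvk); (11,0,cvk); (11,3,cv); (11,4,cv); (11,6,cv); (16,3,cv); (16,12,cv); (16,13,cv); (17,4,cv); (17,13,cv); (17,14,cv); (18,12,cv); (18,13,cv); (18,14,cv); (22,2,cv); (22,19,cv); (22,21,cv); (23,12,cv); (23,19,cv); (23,20,cv); (24,14,cv); (24,20,cv); (24,21,cv); (25,19,cv); (25,20,cv); (25,21,cv)
final:
nodes: 0:V, 2:V, 3:V, 4:V, 6:V, 7:V, 8:V, 9:T, 11:T, 12:V, 13:V, 14:V, 16:T, 17:T, 18:T, 19:V, 20:V, 21:V, 22:T, 23:T, 24:T, 25:T
edges: (9,0,cv); (9,2,cv); (9,7,cv); (9,7,cvk); (11,0,cvk); (11,3,cv); (11,4,cv); (11,6,cv); (16,3,cv); (16,12,cv); (16,13,cv); (17,4,cv); (17,13,cv); (17,14,cv); (18,12,cv); (18,13,cv); (18,14,cv); (22,2,cv); (22,19,cv); (22,21,cv); (23,12,cv); (23,19,cv); (23,20,cv); (24,14,cv); (24,20,cv); (24,21,cv); (25,19,cv); (25,20,cv); (25,21,cv)


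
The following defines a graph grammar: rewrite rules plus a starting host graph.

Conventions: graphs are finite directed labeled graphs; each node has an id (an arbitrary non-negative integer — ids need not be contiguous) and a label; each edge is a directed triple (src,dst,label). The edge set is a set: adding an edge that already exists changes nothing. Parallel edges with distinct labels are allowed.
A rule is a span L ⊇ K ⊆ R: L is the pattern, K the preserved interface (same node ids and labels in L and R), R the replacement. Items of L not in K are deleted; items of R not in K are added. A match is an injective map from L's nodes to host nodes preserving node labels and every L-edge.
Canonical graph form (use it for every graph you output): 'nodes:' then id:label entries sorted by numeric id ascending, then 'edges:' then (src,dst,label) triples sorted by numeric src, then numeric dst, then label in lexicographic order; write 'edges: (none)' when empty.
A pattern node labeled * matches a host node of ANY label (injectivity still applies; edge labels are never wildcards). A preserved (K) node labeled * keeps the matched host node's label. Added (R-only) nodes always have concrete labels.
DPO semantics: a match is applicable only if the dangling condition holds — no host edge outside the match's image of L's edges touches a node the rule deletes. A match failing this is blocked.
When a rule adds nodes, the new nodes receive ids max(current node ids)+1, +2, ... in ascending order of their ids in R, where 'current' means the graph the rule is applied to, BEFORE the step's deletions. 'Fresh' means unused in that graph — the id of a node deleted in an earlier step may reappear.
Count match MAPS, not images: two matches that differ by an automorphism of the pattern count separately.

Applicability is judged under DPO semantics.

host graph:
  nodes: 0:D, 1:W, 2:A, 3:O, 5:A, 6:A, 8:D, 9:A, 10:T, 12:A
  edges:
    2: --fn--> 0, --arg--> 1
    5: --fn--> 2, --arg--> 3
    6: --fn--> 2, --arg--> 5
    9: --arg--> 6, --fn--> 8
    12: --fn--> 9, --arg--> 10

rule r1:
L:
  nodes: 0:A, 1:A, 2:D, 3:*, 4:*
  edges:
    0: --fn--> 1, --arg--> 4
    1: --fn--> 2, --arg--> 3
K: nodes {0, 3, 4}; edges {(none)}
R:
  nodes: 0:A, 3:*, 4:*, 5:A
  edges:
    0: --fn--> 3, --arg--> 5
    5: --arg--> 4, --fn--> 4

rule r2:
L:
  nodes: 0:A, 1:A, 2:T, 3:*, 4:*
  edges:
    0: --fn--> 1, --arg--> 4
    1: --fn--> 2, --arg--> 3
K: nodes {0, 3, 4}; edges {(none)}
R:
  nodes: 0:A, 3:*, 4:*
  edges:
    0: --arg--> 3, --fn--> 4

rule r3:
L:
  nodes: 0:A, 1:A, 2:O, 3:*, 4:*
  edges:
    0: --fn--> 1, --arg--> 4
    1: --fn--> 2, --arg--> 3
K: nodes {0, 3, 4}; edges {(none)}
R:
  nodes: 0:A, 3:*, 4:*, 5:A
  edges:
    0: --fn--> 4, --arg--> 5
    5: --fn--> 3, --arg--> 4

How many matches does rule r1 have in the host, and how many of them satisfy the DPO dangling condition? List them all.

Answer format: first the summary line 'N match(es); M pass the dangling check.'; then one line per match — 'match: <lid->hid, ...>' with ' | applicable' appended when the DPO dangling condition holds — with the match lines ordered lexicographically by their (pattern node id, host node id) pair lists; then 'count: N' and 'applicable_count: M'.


3 match(es); 1 pass the dangling check.
match: 0->5, 1->2, 2->0, 3->1, 4->3
match: 0->6, 1->2, 2->0, 3->1, 4->5
match: 0->12, 1->9, 2->8, 3->6, 4->10 | applicable
count: 3
applicable_count: 1


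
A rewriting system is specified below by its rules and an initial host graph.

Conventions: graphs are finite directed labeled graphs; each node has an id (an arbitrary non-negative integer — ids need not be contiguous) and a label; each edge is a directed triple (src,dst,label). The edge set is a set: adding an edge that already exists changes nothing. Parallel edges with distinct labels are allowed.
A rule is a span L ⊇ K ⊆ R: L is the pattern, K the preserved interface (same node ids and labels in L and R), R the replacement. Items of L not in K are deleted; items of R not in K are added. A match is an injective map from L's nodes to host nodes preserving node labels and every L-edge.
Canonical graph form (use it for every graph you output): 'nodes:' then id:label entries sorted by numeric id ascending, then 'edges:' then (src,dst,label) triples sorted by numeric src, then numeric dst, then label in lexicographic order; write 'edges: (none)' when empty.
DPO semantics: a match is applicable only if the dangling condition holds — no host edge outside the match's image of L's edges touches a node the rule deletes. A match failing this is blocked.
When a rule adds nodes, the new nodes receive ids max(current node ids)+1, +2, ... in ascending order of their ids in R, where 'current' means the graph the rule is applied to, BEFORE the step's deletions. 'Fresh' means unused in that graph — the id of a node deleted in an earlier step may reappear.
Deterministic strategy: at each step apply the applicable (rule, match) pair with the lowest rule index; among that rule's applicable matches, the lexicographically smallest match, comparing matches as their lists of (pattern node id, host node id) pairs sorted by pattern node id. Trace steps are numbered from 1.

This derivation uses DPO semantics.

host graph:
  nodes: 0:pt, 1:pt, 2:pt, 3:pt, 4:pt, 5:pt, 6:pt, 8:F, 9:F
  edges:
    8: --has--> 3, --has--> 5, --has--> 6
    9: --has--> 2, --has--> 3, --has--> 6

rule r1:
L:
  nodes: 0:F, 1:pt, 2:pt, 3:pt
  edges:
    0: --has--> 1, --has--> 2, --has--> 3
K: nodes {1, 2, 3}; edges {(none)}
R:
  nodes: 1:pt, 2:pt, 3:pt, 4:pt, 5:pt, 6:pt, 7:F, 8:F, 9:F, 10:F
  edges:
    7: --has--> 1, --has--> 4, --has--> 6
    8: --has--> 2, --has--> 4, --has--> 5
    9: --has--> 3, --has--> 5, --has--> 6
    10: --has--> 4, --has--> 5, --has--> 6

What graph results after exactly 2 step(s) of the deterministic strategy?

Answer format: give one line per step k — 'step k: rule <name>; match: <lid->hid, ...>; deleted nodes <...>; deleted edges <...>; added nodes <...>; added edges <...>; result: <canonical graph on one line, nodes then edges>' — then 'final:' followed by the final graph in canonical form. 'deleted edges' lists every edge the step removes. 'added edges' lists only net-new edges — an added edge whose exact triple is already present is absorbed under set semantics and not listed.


step 1: rule r1; match: 0->8, 1->3, 2->5, 3->6; deleted nodes 8; deleted edges (8,3,has); (8,5,has); (8,6,has); added nodes 10, 11, 12, 13, 14, 15, 16; added edges (13,3,has); (13,10,has); (13,12,has); (14,5,has); (14,10,has); (14,11,has); (15,6,has); (15,11,has); (15,12,has); (16,10,has); (16,11,has); (16,12,has); result: nodes: 0:pt, 1:pt, 2:pt, 3:pt, 4:pt, 5:pt, 6:pt, 9:F, 10:pt, 11:pt, 12:pt, 13:F, 14:F, 15:F, 16:F edges: (9,2,has); (9,3,has); (9,6,has); (13,3,has); (13,10,has); (13,12,has); (14,5,has); (14,10,has); (14,11,has); (15,6,has); (15,11,has); (15,12,has); (16,10,has); (16,11,has); (16,12,has)
step 2: rule r1; match: 0->9, 1->2, 2->3, 3->6; deleted nodes 9; deleted edges (9,2,has); (9,3,has); (9,6,has); added nodes 17, 18, 19, 20, 21, 22, 23; added edges (20,2,has); (20,17,has); (20,19,has); (21,3,has); (21,17,has); (21,18,has); (22,6,has); (22,18,has); (22,19,has); (23,17,has); (23,18,has); (23,19,has); result: nodes: 0:pt, 1:pt, 2:pt, 3:pt, 4:pt, 5:pt, 6:pt, 10:pt, 11:pt, 12:pt, 13:F, 14:F, 15:F, 16:F, 17:pt, 18:pt, 19:pt, 20:F, 21:F, 22:F, 23:F edges: (13,3,has); (13,10,has); (13,12,has); (14,5,has); (14,10,has); (14,11,has); (15,6,has); (15,11,has); (15,12,has); (16,10,has); (16,11,has); (16,12,has); (20,2,has); (20,17,has); (20,19,has); (21,3,has); (21,17,has); (21,18,has); (22,6,has); (22,18,has); (22,19,has); (23,17,has); (23,18,has); (23,19,has)
final:
nodes: 0:pt, 1:pt, 2:pt, 3:pt, 4:pt, 5:pt, 6:pt, 10:pt, 11:pt, 12:pt, 13:F, 14:F, 15:F, 16:F, 17:pt, 18:pt, 19:pt, 20:F, 21:F, 22:F, 23:F
edges: (13,3,has); (13,10,has); (13,12,has); (14,5,has); (14,10,has); (14,11,has); (15,6,has); (15,11,has); (15,12,has); (16,10,has); (16,11,has); (16,12,has); (20,2,has); (20,17,has); (20,19,has); (21,3,has); (21,17,has); (21,18,has); (22,6,has); (22,18,has); (22,19,has); (23,17,has); (23,18,has); (23,19,has)


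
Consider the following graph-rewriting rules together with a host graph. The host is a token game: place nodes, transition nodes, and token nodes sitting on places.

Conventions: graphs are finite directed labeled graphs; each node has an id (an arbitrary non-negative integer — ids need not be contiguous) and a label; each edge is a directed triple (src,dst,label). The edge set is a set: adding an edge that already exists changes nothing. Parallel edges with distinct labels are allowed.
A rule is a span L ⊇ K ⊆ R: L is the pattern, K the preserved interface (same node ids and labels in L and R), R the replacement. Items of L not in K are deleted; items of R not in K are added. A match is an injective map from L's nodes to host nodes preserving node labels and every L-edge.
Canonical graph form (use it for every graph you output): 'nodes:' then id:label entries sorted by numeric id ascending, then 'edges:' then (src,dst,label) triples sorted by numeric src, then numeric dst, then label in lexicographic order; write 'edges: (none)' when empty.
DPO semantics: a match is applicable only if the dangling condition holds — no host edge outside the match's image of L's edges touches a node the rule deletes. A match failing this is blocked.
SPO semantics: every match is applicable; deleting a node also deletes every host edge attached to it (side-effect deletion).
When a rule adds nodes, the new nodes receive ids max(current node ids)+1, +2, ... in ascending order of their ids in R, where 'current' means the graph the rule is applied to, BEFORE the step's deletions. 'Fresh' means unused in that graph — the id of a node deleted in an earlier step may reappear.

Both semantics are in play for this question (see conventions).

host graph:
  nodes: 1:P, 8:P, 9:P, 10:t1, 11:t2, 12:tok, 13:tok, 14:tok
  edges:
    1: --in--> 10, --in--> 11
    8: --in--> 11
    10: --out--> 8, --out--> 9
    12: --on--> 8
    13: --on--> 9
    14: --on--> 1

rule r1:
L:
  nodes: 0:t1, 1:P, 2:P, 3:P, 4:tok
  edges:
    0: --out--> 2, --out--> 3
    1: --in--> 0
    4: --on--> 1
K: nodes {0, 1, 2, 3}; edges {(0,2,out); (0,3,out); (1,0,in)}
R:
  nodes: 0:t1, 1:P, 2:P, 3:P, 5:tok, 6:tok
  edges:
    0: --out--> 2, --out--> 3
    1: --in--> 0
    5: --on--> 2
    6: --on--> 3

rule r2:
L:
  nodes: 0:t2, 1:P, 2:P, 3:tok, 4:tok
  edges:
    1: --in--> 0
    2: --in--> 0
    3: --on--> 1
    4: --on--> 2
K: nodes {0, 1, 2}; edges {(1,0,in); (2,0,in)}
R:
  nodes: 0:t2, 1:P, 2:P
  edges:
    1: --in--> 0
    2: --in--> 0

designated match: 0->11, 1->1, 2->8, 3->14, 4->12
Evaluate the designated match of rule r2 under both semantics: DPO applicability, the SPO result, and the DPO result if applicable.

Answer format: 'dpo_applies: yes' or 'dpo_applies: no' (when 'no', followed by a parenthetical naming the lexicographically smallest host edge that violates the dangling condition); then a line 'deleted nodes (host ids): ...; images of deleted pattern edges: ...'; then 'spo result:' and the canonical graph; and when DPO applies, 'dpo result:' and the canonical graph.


dpo_applies: yes
deleted nodes (host ids): 12, 14; images of deleted pattern edges: (12,8,on); (14,1,on)
spo result:
nodes: 1:P, 8:P, 9:P, 10:t1, 11:t2, 13:tok
edges: (1,10,in); (1,11,in); (8,11,in); (10,8,out); (10,9,out); (13,9,on)
dpo result:
nodes: 1:P, 8:P, 9:P, 10:t1, 11:t2, 13:tok
edges: (1,10,in); (1,11,in); (8,11,in); (10,8,out); (10,9,out); (13,9,on)


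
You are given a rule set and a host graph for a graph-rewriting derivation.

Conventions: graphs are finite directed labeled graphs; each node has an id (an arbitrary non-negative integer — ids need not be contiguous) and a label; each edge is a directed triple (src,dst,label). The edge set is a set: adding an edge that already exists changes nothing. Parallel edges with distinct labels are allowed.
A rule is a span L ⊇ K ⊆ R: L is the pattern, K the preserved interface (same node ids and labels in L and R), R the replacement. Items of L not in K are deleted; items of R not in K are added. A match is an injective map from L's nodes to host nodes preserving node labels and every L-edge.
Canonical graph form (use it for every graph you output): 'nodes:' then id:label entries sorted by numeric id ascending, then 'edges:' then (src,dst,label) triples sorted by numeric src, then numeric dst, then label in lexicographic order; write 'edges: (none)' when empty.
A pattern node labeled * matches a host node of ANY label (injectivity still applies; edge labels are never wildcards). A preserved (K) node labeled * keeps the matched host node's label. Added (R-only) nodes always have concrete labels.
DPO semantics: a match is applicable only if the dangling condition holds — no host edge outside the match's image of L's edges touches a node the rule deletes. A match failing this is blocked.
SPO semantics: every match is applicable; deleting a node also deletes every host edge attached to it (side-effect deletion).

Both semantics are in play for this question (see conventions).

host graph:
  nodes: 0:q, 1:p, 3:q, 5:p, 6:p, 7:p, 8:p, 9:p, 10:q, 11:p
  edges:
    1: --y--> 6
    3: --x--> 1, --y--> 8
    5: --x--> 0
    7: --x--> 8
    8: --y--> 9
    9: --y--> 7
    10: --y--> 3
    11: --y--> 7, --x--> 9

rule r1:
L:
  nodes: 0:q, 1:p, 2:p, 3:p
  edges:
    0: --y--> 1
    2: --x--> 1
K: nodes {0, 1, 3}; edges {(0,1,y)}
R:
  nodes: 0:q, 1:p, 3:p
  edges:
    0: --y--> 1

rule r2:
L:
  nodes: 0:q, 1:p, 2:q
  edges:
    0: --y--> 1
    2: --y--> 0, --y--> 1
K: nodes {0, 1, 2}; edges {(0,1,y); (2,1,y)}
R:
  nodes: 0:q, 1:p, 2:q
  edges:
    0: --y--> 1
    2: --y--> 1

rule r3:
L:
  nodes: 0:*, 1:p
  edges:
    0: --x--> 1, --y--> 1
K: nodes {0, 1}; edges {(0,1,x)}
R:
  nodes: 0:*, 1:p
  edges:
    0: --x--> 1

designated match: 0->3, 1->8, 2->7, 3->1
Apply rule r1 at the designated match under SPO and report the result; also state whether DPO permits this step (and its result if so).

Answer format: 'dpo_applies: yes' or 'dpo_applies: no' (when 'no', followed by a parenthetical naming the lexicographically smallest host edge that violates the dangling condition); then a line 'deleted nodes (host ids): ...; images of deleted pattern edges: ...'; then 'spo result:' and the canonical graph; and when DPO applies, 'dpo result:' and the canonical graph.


dpo_applies: no
(the rule deletes node 7, which keeps host edge (9,7,y) outside the match image — the dangling condition fails, DPO blocks; SPO proceeds and side-deletes such edges)
deleted nodes (host ids): 7; images of deleted pattern edges: (7,8,x)
spo result:
nodes: 0:q, 1:p, 3:q, 5:p, 6:p, 8:p, 9:p, 10:q, 11:p
edges: (1,6,y); (3,1,x); (3,8,y); (5,0,x); (8,9,y); (10,3,y); (11,9,x)
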